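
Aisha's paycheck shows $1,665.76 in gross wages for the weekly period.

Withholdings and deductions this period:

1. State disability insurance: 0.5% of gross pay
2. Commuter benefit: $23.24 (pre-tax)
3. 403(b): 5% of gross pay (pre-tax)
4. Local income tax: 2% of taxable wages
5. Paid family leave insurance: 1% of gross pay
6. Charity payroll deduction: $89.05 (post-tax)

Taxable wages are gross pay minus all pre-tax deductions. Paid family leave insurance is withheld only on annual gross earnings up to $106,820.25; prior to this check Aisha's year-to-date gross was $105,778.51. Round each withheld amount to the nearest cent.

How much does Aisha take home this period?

$1,420.25

Commuter benefit: $23.24
403(b): $1,665.76 × 0.05 = $83.29
Pre-tax total = $23.24 + $83.29 = $106.53
Taxable wages = $1,665.76 − $106.53 = $1,559.23
Local income tax: $1,559.23 × 0.02 = $31.18
Paid family leave insurance: only $106,820.25 − $105,778.51 = $1,041.74 of this check is subject → $1,041.74 × 0.01 = $10.42
State disability insurance: $1,665.76 × 0.005 = $8.33
Charity payroll deduction: $89.05
Total deductions = $23.24 + $83.29 + $31.18 + $10.42 + $8.33 + $89.05 = $245.51
Net pay = $1,665.76 − $245.51 = $1,420.25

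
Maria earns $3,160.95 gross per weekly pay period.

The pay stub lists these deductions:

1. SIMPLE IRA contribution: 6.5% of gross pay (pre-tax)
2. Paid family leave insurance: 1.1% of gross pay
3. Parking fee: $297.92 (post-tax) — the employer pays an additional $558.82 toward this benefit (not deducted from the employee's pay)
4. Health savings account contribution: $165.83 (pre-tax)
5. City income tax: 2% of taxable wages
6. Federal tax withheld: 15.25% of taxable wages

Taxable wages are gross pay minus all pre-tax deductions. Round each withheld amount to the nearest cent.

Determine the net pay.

$1,975.76

SIMPLE IRA contribution: $3,160.95 × 0.065 = $205.46
Health savings account contribution: $165.83
Pre-tax total = $205.46 + $165.83 = $371.29
Taxable wages = $3,160.95 − $371.29 = $2,789.66
Federal tax withheld: $2,789.66 × 0.1525 = $425.42
City income tax: $2,789.66 × 0.02 = $55.79
Paid family leave insurance: $3,160.95 × 0.011 = $34.77
Parking fee: $297.92
(Employer's $558.82 toward parking fee is not withheld from the employee.)
Total deductions = $205.46 + $165.83 + $425.42 + $55.79 + $34.77 + $297.92 = $1,185.19
Net pay = $3,160.95 − $1,185.19 = $1,975.76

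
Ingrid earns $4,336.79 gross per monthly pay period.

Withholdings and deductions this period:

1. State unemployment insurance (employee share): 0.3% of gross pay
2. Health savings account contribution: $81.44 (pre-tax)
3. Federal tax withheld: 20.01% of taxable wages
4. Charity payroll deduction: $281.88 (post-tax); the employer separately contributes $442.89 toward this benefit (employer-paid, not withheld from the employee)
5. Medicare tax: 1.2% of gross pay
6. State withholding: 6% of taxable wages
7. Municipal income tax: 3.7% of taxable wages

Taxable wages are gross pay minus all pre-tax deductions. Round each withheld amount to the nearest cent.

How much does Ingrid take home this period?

$2,644.15

Health savings account contribution: $81.44
Taxable wages = $4,336.79 − $81.44 = $4,255.35
Municipal income tax: $4,255.35 × 0.037 = $157.45
State withholding: $4,255.35 × 0.06 = $255.32
Federal tax withheld: $4,255.35 × 0.2001 = $851.50
State unemployment insurance (employee share): $4,336.79 × 0.003 = $13.01
Medicare tax: $4,336.79 × 0.012 = $52.04
Charity payroll deduction: $281.88
(Employer's $442.89 toward charity payroll deduction is not withheld from the employee.)
Total deductions = $81.44 + $157.45 + $255.32 + $851.50 + $13.01 + $52.04 + $281.88 = $1,692.64
Net pay = $4,336.79 − $1,692.64 = $2,644.15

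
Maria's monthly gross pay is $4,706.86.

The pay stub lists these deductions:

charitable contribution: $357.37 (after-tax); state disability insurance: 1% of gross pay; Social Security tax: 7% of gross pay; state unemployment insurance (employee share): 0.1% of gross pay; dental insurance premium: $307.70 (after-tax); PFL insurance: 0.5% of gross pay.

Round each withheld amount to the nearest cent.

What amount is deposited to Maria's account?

$3,637.00

State disability insurance: $4,706.86 × 0.01 = $47.07
PFL insurance: $4,706.86 × 0.005 = $23.53
State unemployment insurance (employee share): $4,706.86 × 0.001 = $4.71
Social Security tax: $4,706.86 × 0.07 = $329.48
Dental insurance premium: $307.70
Charitable contribution: $357.37
Total deductions = $47.07 + $23.53 + $4.71 + $329.48 + $307.70 + $357.37 = $1,069.86
Net pay = $4,706.86 − $1,069.86 = $3,637.00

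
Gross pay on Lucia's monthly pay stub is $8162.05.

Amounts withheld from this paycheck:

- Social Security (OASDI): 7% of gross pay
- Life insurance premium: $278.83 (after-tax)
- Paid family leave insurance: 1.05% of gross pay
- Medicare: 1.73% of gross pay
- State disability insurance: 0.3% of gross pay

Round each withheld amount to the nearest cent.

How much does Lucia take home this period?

$7060.49

State disability insurance: $8162.05 × 0.003 = $24.49
Medicare: $8162.05 × 0.0173 = $141.20
Social Security (OASDI): $8162.05 × 0.07 = $571.34
Paid family leave insurance: $8162.05 × 0.0105 = $85.70
Life insurance premium: $278.83
Total deductions = $24.49 + $141.20 + $571.34 + $85.70 + $278.83 = $1101.56
Net pay = $8162.05 − $1101.56 = $7060.49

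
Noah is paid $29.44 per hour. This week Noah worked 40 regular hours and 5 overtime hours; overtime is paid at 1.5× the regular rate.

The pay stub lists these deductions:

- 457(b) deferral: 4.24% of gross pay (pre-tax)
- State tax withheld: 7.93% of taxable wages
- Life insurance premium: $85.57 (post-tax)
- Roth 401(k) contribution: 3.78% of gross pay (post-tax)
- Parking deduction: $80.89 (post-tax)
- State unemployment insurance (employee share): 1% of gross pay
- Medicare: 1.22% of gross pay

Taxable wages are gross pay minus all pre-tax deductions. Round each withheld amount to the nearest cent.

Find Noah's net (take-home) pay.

Regular pay: 40 × $29.44 = $1,177.60
Overtime pay: 5 × $29.44 × 1.5 = $220.80
Gross pay = $1,177.60 + $220.80 = $1,398.40
457(b) deferral: $1,398.40 × 0.0424 = $59.29
Taxable wages = $1,398.40 − $59.29 = $1,339.11
State tax withheld: $1,339.11 × 0.0793 = $106.19
State unemployment insurance (employee share): $1,398.40 × 0.01 = $13.98
Medicare: $1,398.40 × 0.0122 = $17.06
Parking deduction: $80.89
Roth 401(k) contribution: $1,398.40 × 0.0378 = $52.86
Life insurance premium: $85.57
Total deductions = $59.29 + $106.19 + $13.98 + $17.06 + $80.89 + $52.86 + $85.57 = $415.84
Net pay = $1,398.40 − $415.84 = $982.56

$982.56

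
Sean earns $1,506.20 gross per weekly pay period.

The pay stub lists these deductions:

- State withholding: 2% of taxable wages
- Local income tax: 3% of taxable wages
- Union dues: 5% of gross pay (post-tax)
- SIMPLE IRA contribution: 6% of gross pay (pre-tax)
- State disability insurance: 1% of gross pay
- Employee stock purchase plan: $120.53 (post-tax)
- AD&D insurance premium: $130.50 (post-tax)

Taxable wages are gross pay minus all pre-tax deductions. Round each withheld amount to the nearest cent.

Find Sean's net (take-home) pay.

$1,003.64

SIMPLE IRA contribution: $1,506.20 × 0.06 = $90.37
Taxable wages = $1,506.20 − $90.37 = $1,415.83
State withholding: $1,415.83 × 0.02 = $28.32
Local income tax: $1,415.83 × 0.03 = $42.47
State disability insurance: $1,506.20 × 0.01 = $15.06
Employee stock purchase plan: $120.53
AD&D insurance premium: $130.50
Union dues: $1,506.20 × 0.05 = $75.31
Total deductions = $90.37 + $28.32 + $42.47 + $15.06 + $120.53 + $130.50 + $75.31 = $502.56
Net pay = $1,506.20 − $502.56 = $1,003.64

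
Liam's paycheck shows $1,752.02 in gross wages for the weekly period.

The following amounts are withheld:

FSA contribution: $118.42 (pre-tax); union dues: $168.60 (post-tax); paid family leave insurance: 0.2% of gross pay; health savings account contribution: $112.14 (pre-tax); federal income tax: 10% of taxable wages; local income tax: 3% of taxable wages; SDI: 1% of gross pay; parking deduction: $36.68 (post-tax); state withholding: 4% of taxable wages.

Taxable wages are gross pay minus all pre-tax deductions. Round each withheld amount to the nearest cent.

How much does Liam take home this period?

$1,036.51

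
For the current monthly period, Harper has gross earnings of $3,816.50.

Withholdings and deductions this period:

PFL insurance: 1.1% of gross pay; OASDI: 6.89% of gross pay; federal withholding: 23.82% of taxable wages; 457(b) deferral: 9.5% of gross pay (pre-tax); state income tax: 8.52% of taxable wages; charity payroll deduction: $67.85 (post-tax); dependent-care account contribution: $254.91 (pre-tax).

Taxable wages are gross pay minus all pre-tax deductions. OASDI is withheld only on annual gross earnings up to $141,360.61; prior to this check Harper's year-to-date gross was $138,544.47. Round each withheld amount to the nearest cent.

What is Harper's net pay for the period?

$1,860.59

Dependent-care account contribution: $254.91
457(b) deferral: $3,816.50 × 0.095 = $362.57
Pre-tax total = $254.91 + $362.57 = $617.48
Taxable wages = $3,816.50 − $617.48 = $3,199.02
State income tax: $3,199.02 × 0.0852 = $272.56
Federal withholding: $3,199.02 × 0.2382 = $762.01
PFL insurance: $3,816.50 × 0.011 = $41.98
OASDI: only $141,360.61 − $138,544.47 = $2,816.14 of this check is subject → $2,816.14 × 0.0689 = $194.03
Charity payroll deduction: $67.85
Total deductions = $254.91 + $362.57 + $272.56 + $762.01 + $41.98 + $194.03 + $67.85 = $1,955.91
Net pay = $3,816.50 − $1,955.91 = $1,860.59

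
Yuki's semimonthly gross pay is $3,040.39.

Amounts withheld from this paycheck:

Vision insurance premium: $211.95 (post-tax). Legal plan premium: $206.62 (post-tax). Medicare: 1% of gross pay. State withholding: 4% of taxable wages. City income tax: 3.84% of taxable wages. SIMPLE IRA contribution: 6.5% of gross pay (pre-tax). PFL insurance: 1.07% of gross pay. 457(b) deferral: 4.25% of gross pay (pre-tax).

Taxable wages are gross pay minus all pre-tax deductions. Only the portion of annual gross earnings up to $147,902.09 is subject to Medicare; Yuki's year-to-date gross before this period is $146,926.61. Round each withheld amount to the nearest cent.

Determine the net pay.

$2,039.95

457(b) deferral: $3,040.39 × 0.0425 = $129.22
SIMPLE IRA contribution: $3,040.39 × 0.065 = $197.63
Pre-tax total = $129.22 + $197.63 = $326.85
Taxable wages = $3,040.39 − $326.85 = $2,713.54
State withholding: $2,713.54 × 0.04 = $108.54
City income tax: $2,713.54 × 0.0384 = $104.20
Medicare: only $147,902.09 − $146,926.61 = $975.48 of this check is subject → $975.48 × 0.01 = $9.75
PFL insurance: $3,040.39 × 0.0107 = $32.53
Legal plan premium: $206.62
Vision insurance premium: $211.95
Total deductions = $129.22 + $197.63 + $108.54 + $104.20 + $9.75 + $32.53 + $206.62 + $211.95 = $1,000.44
Net pay = $3,040.39 − $1,000.44 = $2,039.95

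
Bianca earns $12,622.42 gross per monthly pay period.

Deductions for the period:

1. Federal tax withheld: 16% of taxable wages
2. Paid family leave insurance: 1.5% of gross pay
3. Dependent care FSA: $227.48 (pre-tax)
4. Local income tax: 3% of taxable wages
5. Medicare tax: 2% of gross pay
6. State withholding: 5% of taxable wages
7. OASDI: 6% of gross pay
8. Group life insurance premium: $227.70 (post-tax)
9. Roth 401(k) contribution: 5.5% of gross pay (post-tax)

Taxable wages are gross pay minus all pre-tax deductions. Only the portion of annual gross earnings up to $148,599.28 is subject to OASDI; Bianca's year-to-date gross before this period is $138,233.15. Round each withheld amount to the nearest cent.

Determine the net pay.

$7,434.46

Dependent care FSA: $227.48
Taxable wages = $12,622.42 − $227.48 = $12,394.94
State withholding: $12,394.94 × 0.05 = $619.75
Local income tax: $12,394.94 × 0.03 = $371.85
Federal tax withheld: $12,394.94 × 0.16 = $1,983.19
Paid family leave insurance: $12,622.42 × 0.015 = $189.34
Medicare tax: $12,622.42 × 0.02 = $252.45
OASDI: only $148,599.28 − $138,233.15 = $10,366.13 of this check is subject → $10,366.13 × 0.06 = $621.97
Roth 401(k) contribution: $12,622.42 × 0.055 = $694.23
Group life insurance premium: $227.70
Total deductions = $227.48 + $619.75 + $371.85 + $1,983.19 + $189.34 + $252.45 + $621.97 + $694.23 + $227.70 = $5,187.96
Net pay = $12,622.42 − $5,187.96 = $7,434.46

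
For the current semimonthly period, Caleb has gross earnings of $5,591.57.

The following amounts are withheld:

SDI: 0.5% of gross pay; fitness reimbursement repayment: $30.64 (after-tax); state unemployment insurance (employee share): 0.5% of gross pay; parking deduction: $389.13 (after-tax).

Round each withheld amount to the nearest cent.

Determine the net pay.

$5,115.88

State unemployment insurance (employee share): $5,591.57 × 0.005 = $27.96
SDI: $5,591.57 × 0.005 = $27.96
Fitness reimbursement repayment: $30.64
Parking deduction: $389.13
Total deductions = $27.96 + $27.96 + $30.64 + $389.13 = $475.69
Net pay = $5,591.57 − $475.69 = $5,115.88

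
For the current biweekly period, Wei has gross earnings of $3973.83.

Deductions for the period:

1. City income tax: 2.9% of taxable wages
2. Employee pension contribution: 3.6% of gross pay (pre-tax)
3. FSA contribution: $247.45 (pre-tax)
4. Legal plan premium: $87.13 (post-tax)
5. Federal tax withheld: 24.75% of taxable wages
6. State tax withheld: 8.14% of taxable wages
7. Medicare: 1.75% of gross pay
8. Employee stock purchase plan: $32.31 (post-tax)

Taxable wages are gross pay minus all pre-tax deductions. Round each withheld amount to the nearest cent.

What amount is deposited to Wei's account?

FSA contribution: $247.45
Employee pension contribution: $3973.83 × 0.036 = $143.06
Pre-tax total = $247.45 + $143.06 = $390.51
Taxable wages = $3973.83 − $390.51 = $3583.32
Federal tax withheld: $3583.32 × 0.2475 = $886.87
City income tax: $3583.32 × 0.029 = $103.92
State tax withheld: $3583.32 × 0.0814 = $291.68
Medicare: $3973.83 × 0.0175 = $69.54
Employee stock purchase plan: $32.31
Legal plan premium: $87.13
Total deductions = $247.45 + $143.06 + $886.87 + $103.92 + $291.68 + $69.54 + $32.31 + $87.13 = $1861.96
Net pay = $3973.83 − $1861.96 = $2111.87

$2111.87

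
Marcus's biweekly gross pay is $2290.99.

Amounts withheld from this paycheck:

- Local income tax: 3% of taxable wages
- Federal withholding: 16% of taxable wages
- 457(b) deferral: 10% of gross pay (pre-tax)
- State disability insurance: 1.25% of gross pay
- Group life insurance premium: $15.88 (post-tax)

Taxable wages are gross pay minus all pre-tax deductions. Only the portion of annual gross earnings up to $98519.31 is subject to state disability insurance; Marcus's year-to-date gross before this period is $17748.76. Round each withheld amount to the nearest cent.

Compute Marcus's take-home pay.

$1625.61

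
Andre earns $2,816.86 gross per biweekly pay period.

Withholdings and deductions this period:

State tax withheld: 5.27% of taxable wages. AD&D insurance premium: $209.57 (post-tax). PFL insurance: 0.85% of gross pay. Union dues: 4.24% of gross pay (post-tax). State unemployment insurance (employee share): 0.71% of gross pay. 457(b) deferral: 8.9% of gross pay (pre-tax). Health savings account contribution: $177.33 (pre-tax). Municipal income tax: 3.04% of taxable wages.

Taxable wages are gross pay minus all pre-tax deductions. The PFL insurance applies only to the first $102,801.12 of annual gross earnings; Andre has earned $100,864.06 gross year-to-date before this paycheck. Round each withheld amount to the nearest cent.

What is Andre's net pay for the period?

Health savings account contribution: $177.33
457(b) deferral: $2,816.86 × 0.089 = $250.70
Pre-tax total = $177.33 + $250.70 = $428.03
Taxable wages = $2,816.86 − $428.03 = $2,388.83
Municipal income tax: $2,388.83 × 0.0304 = $72.62
State tax withheld: $2,388.83 × 0.0527 = $125.89
State unemployment insurance (employee share): $2,816.86 × 0.0071 = $20.00
PFL insurance: only $102,801.12 − $100,864.06 = $1,937.06 of this check is subject → $1,937.06 × 0.0085 = $16.47
AD&D insurance premium: $209.57
Union dues: $2,816.86 × 0.0424 = $119.43
Total deductions = $177.33 + $250.70 + $72.62 + $125.89 + $20.00 + $16.47 + $209.57 + $119.43 = $992.01
Net pay = $2,816.86 − $992.01 = $1,824.85

$1,824.85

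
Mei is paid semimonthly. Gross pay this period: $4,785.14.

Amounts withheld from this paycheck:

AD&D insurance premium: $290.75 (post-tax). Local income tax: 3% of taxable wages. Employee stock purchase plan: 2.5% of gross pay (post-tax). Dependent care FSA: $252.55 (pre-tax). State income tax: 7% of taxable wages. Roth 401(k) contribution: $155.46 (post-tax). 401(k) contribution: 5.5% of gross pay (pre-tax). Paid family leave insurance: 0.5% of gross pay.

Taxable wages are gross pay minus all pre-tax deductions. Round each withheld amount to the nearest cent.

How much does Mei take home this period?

$3,252.70

401(k) contribution: $4,785.14 × 0.055 = $263.18
Dependent care FSA: $252.55
Pre-tax total = $263.18 + $252.55 = $515.73
Taxable wages = $4,785.14 − $515.73 = $4,269.41
Local income tax: $4,269.41 × 0.03 = $128.08
State income tax: $4,269.41 × 0.07 = $298.86
Paid family leave insurance: $4,785.14 × 0.005 = $23.93
Employee stock purchase plan: $4,785.14 × 0.025 = $119.63
Roth 401(k) contribution: $155.46
AD&D insurance premium: $290.75
Total deductions = $263.18 + $252.55 + $128.08 + $298.86 + $23.93 + $119.63 + $155.46 + $290.75 = $1,532.44
Net pay = $4,785.14 − $1,532.44 = $3,252.70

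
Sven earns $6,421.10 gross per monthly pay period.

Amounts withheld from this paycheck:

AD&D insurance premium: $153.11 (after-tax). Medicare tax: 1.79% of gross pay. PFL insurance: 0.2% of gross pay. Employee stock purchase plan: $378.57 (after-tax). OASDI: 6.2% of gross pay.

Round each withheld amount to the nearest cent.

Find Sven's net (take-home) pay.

$5,363.53

OASDI: $6,421.10 × 0.062 = $398.11
PFL insurance: $6,421.10 × 0.002 = $12.84
Medicare tax: $6,421.10 × 0.0179 = $114.94
AD&D insurance premium: $153.11
Employee stock purchase plan: $378.57
Total deductions = $398.11 + $12.84 + $114.94 + $153.11 + $378.57 = $1,057.57
Net pay = $6,421.10 − $1,057.57 = $5,363.53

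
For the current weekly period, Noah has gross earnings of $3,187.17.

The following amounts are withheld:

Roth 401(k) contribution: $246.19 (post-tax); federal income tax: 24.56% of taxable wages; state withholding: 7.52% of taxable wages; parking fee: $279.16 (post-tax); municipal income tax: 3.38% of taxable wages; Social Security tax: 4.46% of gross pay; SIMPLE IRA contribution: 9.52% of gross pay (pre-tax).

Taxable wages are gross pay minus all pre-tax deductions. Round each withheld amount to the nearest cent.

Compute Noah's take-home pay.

SIMPLE IRA contribution: $3,187.17 × 0.0952 = $303.42
Taxable wages = $3,187.17 − $303.42 = $2,883.75
Federal income tax: $2,883.75 × 0.2456 = $708.25
State withholding: $2,883.75 × 0.0752 = $216.86
Municipal income tax: $2,883.75 × 0.0338 = $97.47
Social Security tax: $3,187.17 × 0.0446 = $142.15
Parking fee: $279.16
Roth 401(k) contribution: $246.19
Total deductions = $303.42 + $708.25 + $216.86 + $97.47 + $142.15 + $279.16 + $246.19 = $1,993.50
Net pay = $3,187.17 − $1,993.50 = $1,193.67

$1,193.67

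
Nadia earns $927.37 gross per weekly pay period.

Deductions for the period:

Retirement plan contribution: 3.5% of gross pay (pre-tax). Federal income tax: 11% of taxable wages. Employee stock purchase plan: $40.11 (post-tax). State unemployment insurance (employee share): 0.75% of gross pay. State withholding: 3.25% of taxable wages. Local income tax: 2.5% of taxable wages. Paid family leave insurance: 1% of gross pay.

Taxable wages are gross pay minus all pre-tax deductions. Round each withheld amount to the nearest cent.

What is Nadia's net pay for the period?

$688.68

Retirement plan contribution: $927.37 × 0.035 = $32.46
Taxable wages = $927.37 − $32.46 = $894.91
Local income tax: $894.91 × 0.025 = $22.37
Federal income tax: $894.91 × 0.11 = $98.44
State withholding: $894.91 × 0.0325 = $29.08
Paid family leave insurance: $927.37 × 0.01 = $9.27
State unemployment insurance (employee share): $927.37 × 0.0075 = $6.96
Employee stock purchase plan: $40.11
Total deductions = $32.46 + $22.37 + $98.44 + $29.08 + $9.27 + $6.96 + $40.11 = $238.69
Net pay = $927.37 − $238.69 = $688.68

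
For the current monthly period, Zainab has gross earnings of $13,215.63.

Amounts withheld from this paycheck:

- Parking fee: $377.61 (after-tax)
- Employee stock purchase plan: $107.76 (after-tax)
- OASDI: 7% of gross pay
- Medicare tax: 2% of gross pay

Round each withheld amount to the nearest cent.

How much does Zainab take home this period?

$11,540.86

OASDI: $13,215.63 × 0.07 = $925.09
Medicare tax: $13,215.63 × 0.02 = $264.31
Employee stock purchase plan: $107.76
Parking fee: $377.61
Total deductions = $925.09 + $264.31 + $107.76 + $377.61 = $1,674.77
Net pay = $13,215.63 − $1,674.77 = $11,540.86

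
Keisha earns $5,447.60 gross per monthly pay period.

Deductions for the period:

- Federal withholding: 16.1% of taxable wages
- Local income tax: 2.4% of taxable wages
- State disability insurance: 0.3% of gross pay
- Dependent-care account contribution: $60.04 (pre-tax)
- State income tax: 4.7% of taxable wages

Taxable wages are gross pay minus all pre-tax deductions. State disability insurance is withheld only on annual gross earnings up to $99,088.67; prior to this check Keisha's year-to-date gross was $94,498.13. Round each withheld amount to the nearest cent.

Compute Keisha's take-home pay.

Dependent-care account contribution: $60.04
Taxable wages = $5,447.60 − $60.04 = $5,387.56
State income tax: $5,387.56 × 0.047 = $253.22
Federal withholding: $5,387.56 × 0.161 = $867.40
Local income tax: $5,387.56 × 0.024 = $129.30
State disability insurance: only $99,088.67 − $94,498.13 = $4,590.54 of this check is subject → $4,590.54 × 0.003 = $13.77
Total deductions = $60.04 + $253.22 + $867.40 + $129.30 + $13.77 = $1,323.73
Net pay = $5,447.60 − $1,323.73 = $4,123.87

$4,123.87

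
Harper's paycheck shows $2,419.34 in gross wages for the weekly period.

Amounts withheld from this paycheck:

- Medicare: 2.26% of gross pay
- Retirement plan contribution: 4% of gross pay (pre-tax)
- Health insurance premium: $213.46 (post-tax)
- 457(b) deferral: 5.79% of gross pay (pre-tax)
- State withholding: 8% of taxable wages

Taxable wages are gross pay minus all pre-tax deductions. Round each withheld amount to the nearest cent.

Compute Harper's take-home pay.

Retirement plan contribution: $2,419.34 × 0.04 = $96.77
457(b) deferral: $2,419.34 × 0.0579 = $140.08
Pre-tax total = $96.77 + $140.08 = $236.85
Taxable wages = $2,419.34 − $236.85 = $2,182.49
State withholding: $2,182.49 × 0.08 = $174.60
Medicare: $2,419.34 × 0.0226 = $54.68
Health insurance premium: $213.46
Total deductions = $96.77 + $140.08 + $174.60 + $54.68 + $213.46 = $679.59
Net pay = $2,419.34 − $679.59 = $1,739.75

$1,739.75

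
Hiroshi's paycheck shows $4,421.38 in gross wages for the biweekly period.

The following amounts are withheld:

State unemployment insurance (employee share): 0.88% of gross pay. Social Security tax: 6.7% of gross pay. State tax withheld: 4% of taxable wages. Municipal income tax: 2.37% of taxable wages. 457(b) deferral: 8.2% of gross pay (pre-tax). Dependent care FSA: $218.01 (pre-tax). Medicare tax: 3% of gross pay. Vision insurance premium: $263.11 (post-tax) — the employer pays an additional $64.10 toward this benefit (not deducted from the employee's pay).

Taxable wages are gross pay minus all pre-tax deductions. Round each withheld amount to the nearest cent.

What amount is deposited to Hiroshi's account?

457(b) deferral: $4,421.38 × 0.082 = $362.55
Dependent care FSA: $218.01
Pre-tax total = $362.55 + $218.01 = $580.56
Taxable wages = $4,421.38 − $580.56 = $3,840.82
State tax withheld: $3,840.82 × 0.04 = $153.63
Municipal income tax: $3,840.82 × 0.0237 = $91.03
Social Security tax: $4,421.38 × 0.067 = $296.23
Medicare tax: $4,421.38 × 0.03 = $132.64
State unemployment insurance (employee share): $4,421.38 × 0.0088 = $38.91
Vision insurance premium: $263.11
(Employer's $64.10 toward vision insurance premium is not withheld from the employee.)
Total deductions = $362.55 + $218.01 + $153.63 + $91.03 + $296.23 + $132.64 + $38.91 + $263.11 = $1,556.11
Net pay = $4,421.38 − $1,556.11 = $2,865.27

$2,865.27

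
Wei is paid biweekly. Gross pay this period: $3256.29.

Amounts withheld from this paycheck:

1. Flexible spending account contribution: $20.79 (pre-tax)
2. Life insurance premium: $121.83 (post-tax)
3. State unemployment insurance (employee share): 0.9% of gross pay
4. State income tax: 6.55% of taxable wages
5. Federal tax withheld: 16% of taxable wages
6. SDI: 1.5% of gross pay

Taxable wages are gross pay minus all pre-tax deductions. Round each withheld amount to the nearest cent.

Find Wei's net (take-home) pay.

$2305.91

Flexible spending account contribution: $20.79
Taxable wages = $3256.29 − $20.79 = $3235.50
State income tax: $3235.50 × 0.0655 = $211.93
Federal tax withheld: $3235.50 × 0.16 = $517.68
State unemployment insurance (employee share): $3256.29 × 0.009 = $29.31
SDI: $3256.29 × 0.015 = $48.84
Life insurance premium: $121.83
Total deductions = $20.79 + $211.93 + $517.68 + $29.31 + $48.84 + $121.83 = $950.38
Net pay = $3256.29 − $950.38 = $2305.91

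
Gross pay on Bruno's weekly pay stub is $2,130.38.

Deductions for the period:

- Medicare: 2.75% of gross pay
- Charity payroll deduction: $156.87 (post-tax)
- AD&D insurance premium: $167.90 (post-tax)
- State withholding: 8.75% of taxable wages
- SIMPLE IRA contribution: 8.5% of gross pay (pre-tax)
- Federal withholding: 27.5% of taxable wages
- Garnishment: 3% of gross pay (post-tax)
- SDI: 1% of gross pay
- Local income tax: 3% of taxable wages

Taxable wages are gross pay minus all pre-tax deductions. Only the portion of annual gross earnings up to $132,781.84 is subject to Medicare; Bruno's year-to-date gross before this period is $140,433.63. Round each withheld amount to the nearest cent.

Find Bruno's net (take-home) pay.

SIMPLE IRA contribution: $2,130.38 × 0.085 = $181.08
Taxable wages = $2,130.38 − $181.08 = $1,949.30
State withholding: $1,949.30 × 0.0875 = $170.56
Local income tax: $1,949.30 × 0.03 = $58.48
Federal withholding: $1,949.30 × 0.275 = $536.06
Medicare: annual cap $132,781.84 already reached (YTD $140,433.63), so $0.00
SDI: $2,130.38 × 0.01 = $21.30
Charity payroll deduction: $156.87
AD&D insurance premium: $167.90
Garnishment: $2,130.38 × 0.03 = $63.91
Total deductions = $181.08 + $170.56 + $58.48 + $536.06 + $0.00 + $21.30 + $156.87 + $167.90 + $63.91 = $1,356.16
Net pay = $2,130.38 − $1,356.16 = $774.22

$774.22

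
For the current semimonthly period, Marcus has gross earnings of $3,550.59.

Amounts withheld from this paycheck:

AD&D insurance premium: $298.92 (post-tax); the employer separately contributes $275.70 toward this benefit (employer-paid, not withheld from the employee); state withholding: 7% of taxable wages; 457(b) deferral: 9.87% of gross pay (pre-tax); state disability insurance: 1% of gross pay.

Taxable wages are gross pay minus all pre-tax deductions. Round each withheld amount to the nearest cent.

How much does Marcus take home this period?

457(b) deferral: $3,550.59 × 0.0987 = $350.44
Taxable wages = $3,550.59 − $350.44 = $3,200.15
State withholding: $3,200.15 × 0.07 = $224.01
State disability insurance: $3,550.59 × 0.01 = $35.51
AD&D insurance premium: $298.92
(Employer's $275.70 toward AD&D insurance premium is not withheld from the employee.)
Total deductions = $350.44 + $224.01 + $35.51 + $298.92 = $908.88
Net pay = $3,550.59 − $908.88 = $2,641.71

$2,641.71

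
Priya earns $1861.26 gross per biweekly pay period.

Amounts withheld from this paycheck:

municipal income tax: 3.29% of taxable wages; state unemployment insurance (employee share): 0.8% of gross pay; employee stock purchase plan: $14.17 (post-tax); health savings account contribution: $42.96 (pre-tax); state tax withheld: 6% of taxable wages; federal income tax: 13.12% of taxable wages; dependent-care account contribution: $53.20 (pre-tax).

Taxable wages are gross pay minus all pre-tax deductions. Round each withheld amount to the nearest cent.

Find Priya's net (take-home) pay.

Dependent-care account contribution: $53.20
Health savings account contribution: $42.96
Pre-tax total = $53.20 + $42.96 = $96.16
Taxable wages = $1861.26 − $96.16 = $1765.10
Municipal income tax: $1765.10 × 0.0329 = $58.07
Federal income tax: $1765.10 × 0.1312 = $231.58
State tax withheld: $1765.10 × 0.06 = $105.91
State unemployment insurance (employee share): $1861.26 × 0.008 = $14.89
Employee stock purchase plan: $14.17
Total deductions = $53.20 + $42.96 + $58.07 + $231.58 + $105.91 + $14.89 + $14.17 = $520.78
Net pay = $1861.26 − $520.78 = $1340.48

$1340.48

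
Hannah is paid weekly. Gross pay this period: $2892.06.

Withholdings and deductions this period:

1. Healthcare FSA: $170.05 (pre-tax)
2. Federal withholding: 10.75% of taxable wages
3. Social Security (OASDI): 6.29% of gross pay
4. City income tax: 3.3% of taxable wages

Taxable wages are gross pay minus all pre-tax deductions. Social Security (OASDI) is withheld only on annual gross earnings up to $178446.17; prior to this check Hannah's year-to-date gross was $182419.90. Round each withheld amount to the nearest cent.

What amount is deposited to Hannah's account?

$2339.56

Healthcare FSA: $170.05
Taxable wages = $2892.06 − $170.05 = $2722.01
City income tax: $2722.01 × 0.033 = $89.83
Federal withholding: $2722.01 × 0.1075 = $292.62
Social Security (OASDI): annual cap $178446.17 already reached (YTD $182419.90), so $0.00
Total deductions = $170.05 + $89.83 + $292.62 + $0.00 = $552.50
Net pay = $2892.06 − $552.50 = $2339.56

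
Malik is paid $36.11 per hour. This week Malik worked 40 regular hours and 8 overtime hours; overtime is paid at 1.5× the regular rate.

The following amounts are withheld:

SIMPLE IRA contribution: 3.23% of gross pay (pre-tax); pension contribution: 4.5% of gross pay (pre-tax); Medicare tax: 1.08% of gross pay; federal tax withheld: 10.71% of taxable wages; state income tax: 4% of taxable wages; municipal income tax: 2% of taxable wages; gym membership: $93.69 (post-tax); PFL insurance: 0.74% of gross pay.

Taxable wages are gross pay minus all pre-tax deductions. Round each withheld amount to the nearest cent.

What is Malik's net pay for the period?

Regular pay: 40 × $36.11 = $1,444.40
Overtime pay: 8 × $36.11 × 1.5 = $433.32
Gross pay = $1,444.40 + $433.32 = $1,877.72
Pension contribution: $1,877.72 × 0.045 = $84.50
SIMPLE IRA contribution: $1,877.72 × 0.0323 = $60.65
Pre-tax total = $84.50 + $60.65 = $145.15
Taxable wages = $1,877.72 − $145.15 = $1,732.57
State income tax: $1,732.57 × 0.04 = $69.30
Federal tax withheld: $1,732.57 × 0.1071 = $185.56
Municipal income tax: $1,732.57 × 0.02 = $34.65
PFL insurance: $1,877.72 × 0.0074 = $13.90
Medicare tax: $1,877.72 × 0.0108 = $20.28
Gym membership: $93.69
Total deductions = $84.50 + $60.65 + $69.30 + $185.56 + $34.65 + $13.90 + $20.28 + $93.69 = $562.53
Net pay = $1,877.72 − $562.53 = $1,315.19

$1,315.19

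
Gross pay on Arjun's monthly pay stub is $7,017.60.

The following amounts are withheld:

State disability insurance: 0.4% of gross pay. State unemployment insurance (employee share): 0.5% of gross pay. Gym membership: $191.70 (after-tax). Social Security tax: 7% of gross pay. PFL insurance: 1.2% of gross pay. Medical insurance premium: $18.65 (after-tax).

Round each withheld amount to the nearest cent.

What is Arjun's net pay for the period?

$6,168.65

State disability insurance: $7,017.60 × 0.004 = $28.07
Social Security tax: $7,017.60 × 0.07 = $491.23
State unemployment insurance (employee share): $7,017.60 × 0.005 = $35.09
PFL insurance: $7,017.60 × 0.012 = $84.21
Medical insurance premium: $18.65
Gym membership: $191.70
Total deductions = $28.07 + $491.23 + $35.09 + $84.21 + $18.65 + $191.70 = $848.95
Net pay = $7,017.60 − $848.95 = $6,168.65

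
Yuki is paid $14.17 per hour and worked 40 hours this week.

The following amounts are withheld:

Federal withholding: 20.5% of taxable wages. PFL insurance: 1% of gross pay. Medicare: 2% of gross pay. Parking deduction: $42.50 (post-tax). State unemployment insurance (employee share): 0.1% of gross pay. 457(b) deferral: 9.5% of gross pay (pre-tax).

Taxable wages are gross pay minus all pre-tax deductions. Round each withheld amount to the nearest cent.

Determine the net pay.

Gross pay: 40 × $14.17 = $566.80
457(b) deferral: $566.80 × 0.095 = $53.85
Taxable wages = $566.80 − $53.85 = $512.95
Federal withholding: $512.95 × 0.205 = $105.15
Medicare: $566.80 × 0.02 = $11.34
State unemployment insurance (employee share): $566.80 × 0.001 = $0.57
PFL insurance: $566.80 × 0.01 = $5.67
Parking deduction: $42.50
Total deductions = $53.85 + $105.15 + $11.34 + $0.57 + $5.67 + $42.50 = $219.08
Net pay = $566.80 − $219.08 = $347.72

$347.72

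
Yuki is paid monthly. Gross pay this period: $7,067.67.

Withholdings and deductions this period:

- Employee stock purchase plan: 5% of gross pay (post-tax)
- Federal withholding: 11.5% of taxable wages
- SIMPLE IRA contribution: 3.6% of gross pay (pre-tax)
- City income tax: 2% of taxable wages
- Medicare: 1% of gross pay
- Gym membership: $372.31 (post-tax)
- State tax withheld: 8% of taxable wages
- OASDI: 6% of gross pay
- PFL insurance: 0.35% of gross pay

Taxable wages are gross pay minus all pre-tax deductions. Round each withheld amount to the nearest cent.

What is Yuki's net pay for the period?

$4,103.22

SIMPLE IRA contribution: $7,067.67 × 0.036 = $254.44
Taxable wages = $7,067.67 − $254.44 = $6,813.23
State tax withheld: $6,813.23 × 0.08 = $545.06
City income tax: $6,813.23 × 0.02 = $136.26
Federal withholding: $6,813.23 × 0.115 = $783.52
Medicare: $7,067.67 × 0.01 = $70.68
OASDI: $7,067.67 × 0.06 = $424.06
PFL insurance: $7,067.67 × 0.0035 = $24.74
Gym membership: $372.31
Employee stock purchase plan: $7,067.67 × 0.05 = $353.38
Total deductions = $254.44 + $545.06 + $136.26 + $783.52 + $70.68 + $424.06 + $24.74 + $372.31 + $353.38 = $2,964.45
Net pay = $7,067.67 − $2,964.45 = $4,103.22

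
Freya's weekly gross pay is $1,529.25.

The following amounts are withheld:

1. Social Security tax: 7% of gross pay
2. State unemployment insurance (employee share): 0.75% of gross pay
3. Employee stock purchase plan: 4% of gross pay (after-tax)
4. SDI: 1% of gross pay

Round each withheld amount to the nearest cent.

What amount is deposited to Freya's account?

State unemployment insurance (employee share): $1,529.25 × 0.0075 = $11.47
SDI: $1,529.25 × 0.01 = $15.29
Social Security tax: $1,529.25 × 0.07 = $107.05
Employee stock purchase plan: $1,529.25 × 0.04 = $61.17
Total deductions = $11.47 + $15.29 + $107.05 + $61.17 = $194.98
Net pay = $1,529.25 − $194.98 = $1,334.27

$1,334.27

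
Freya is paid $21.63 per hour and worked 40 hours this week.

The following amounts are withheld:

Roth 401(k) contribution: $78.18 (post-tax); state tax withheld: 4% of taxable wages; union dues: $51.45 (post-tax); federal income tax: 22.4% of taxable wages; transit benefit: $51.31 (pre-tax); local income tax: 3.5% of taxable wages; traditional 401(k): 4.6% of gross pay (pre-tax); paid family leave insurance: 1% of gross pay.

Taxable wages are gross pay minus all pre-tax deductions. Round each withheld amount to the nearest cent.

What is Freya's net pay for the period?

Gross pay: 40 × $21.63 = $865.20
Traditional 401(k): $865.20 × 0.046 = $39.80
Transit benefit: $51.31
Pre-tax total = $39.80 + $51.31 = $91.11
Taxable wages = $865.20 − $91.11 = $774.09
Federal income tax: $774.09 × 0.224 = $173.40
Local income tax: $774.09 × 0.035 = $27.09
State tax withheld: $774.09 × 0.04 = $30.96
Paid family leave insurance: $865.20 × 0.01 = $8.65
Roth 401(k) contribution: $78.18
Union dues: $51.45
Total deductions = $39.80 + $51.31 + $173.40 + $27.09 + $30.96 + $8.65 + $78.18 + $51.45 = $460.84
Net pay = $865.20 − $460.84 = $404.36

$404.36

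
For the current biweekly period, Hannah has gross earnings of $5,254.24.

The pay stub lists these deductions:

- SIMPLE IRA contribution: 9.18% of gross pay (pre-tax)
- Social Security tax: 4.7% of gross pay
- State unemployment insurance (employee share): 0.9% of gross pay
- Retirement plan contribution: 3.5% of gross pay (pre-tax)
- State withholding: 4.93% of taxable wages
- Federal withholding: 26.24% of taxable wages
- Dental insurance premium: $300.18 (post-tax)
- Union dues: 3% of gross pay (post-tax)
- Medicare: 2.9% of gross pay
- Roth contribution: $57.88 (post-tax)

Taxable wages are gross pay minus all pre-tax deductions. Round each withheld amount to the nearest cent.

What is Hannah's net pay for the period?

$2,195.62

SIMPLE IRA contribution: $5,254.24 × 0.0918 = $482.34
Retirement plan contribution: $5,254.24 × 0.035 = $183.90
Pre-tax total = $482.34 + $183.90 = $666.24
Taxable wages = $5,254.24 − $666.24 = $4,588.00
State withholding: $4,588.00 × 0.0493 = $226.19
Federal withholding: $4,588.00 × 0.2624 = $1,203.89
State unemployment insurance (employee share): $5,254.24 × 0.009 = $47.29
Medicare: $5,254.24 × 0.029 = $152.37
Social Security tax: $5,254.24 × 0.047 = $246.95
Dental insurance premium: $300.18
Union dues: $5,254.24 × 0.03 = $157.63
Roth contribution: $57.88
Total deductions = $482.34 + $183.90 + $226.19 + $1,203.89 + $47.29 + $152.37 + $246.95 + $300.18 + $157.63 + $57.88 = $3,058.62
Net pay = $5,254.24 − $3,058.62 = $2,195.62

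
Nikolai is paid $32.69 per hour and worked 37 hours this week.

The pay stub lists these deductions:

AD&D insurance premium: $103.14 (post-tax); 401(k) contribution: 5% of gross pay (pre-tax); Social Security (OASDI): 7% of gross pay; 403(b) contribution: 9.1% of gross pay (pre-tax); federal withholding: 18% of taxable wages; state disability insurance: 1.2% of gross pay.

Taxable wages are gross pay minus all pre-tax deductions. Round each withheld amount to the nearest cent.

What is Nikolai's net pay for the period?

Gross pay: 37 × $32.69 = $1,209.53
401(k) contribution: $1,209.53 × 0.05 = $60.48
403(b) contribution: $1,209.53 × 0.091 = $110.07
Pre-tax total = $60.48 + $110.07 = $170.55
Taxable wages = $1,209.53 − $170.55 = $1,038.98
Federal withholding: $1,038.98 × 0.18 = $187.02
State disability insurance: $1,209.53 × 0.012 = $14.51
Social Security (OASDI): $1,209.53 × 0.07 = $84.67
AD&D insurance premium: $103.14
Total deductions = $60.48 + $110.07 + $187.02 + $14.51 + $84.67 + $103.14 = $559.89
Net pay = $1,209.53 − $559.89 = $649.64

$649.64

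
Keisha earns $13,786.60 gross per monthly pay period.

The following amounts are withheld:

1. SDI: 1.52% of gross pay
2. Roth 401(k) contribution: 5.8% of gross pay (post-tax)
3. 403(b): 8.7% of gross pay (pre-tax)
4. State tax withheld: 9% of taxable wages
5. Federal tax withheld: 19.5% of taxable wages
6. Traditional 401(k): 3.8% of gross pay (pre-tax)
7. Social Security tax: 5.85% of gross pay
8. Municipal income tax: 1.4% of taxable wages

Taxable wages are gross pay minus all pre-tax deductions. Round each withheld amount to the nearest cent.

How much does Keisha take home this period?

$6,640.65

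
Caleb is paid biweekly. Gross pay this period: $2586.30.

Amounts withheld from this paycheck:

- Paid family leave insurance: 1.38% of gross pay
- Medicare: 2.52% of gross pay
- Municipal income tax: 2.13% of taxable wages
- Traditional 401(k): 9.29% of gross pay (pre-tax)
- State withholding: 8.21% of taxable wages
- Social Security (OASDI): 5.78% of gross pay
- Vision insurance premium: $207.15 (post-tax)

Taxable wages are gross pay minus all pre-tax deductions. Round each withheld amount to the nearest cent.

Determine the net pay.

$1645.95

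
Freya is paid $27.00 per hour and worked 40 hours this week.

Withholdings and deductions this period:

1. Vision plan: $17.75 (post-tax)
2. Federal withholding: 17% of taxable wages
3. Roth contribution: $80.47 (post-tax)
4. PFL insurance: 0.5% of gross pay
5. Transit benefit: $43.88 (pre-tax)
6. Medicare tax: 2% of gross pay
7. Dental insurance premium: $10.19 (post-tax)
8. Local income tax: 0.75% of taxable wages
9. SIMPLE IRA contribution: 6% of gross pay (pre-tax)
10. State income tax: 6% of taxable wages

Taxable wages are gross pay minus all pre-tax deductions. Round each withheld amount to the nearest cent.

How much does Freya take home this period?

$605.23

Gross pay: 40 × $27.00 = $1,080.00
Transit benefit: $43.88
SIMPLE IRA contribution: $1,080.00 × 0.06 = $64.80
Pre-tax total = $43.88 + $64.80 = $108.68
Taxable wages = $1,080.00 − $108.68 = $971.32
Local income tax: $971.32 × 0.0075 = $7.28
Federal withholding: $971.32 × 0.17 = $165.12
State income tax: $971.32 × 0.06 = $58.28
Medicare tax: $1,080.00 × 0.02 = $21.60
PFL insurance: $1,080.00 × 0.005 = $5.40
Vision plan: $17.75
Dental insurance premium: $10.19
Roth contribution: $80.47
Total deductions = $43.88 + $64.80 + $7.28 + $165.12 + $58.28 + $21.60 + $5.40 + $17.75 + $10.19 + $80.47 = $474.77
Net pay = $1,080.00 − $474.77 = $605.23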